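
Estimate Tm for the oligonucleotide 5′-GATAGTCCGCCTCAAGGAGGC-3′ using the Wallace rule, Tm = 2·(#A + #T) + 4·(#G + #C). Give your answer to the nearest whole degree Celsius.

Base counts: A=5, T=3, G=7, C=6 (length 21).
Tm = 2·(5+3) + 4·(7+6) = 2·8 + 4·13 = 16 + 52 = 68°C.

68°C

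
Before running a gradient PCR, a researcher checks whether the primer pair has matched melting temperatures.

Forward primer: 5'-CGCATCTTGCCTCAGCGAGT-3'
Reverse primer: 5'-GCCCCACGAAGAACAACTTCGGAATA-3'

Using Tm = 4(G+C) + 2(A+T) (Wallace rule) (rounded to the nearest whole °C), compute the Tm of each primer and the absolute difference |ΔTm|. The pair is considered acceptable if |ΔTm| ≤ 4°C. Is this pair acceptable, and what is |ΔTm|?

Forward: A=3 T=5 G=5 C=7 → Tm = 2·8 + 4·12 = 64°C.
Reverse: A=10 T=3 G=5 C=8 → Tm = 2·13 + 4·13 = 78°C.
|ΔTm| = |64 − 78| = 14°C, > 4°C.

|ΔTm| = 14°C; the pair is not acceptable.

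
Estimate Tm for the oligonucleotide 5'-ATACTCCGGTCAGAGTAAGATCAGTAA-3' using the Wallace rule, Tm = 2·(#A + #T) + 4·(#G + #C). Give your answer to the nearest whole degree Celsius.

76°C

Base counts: A=10, T=6, G=6, C=5 (length 27).
Tm = 2·(10+6) + 4·(6+5) = 2·16 + 4·11 = 32 + 44 = 76°C.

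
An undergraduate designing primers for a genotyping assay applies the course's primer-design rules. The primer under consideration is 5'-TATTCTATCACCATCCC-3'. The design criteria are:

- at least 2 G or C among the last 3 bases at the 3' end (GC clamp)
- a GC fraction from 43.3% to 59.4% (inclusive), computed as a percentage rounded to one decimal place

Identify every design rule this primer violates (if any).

Base counts: A=4, T=6, G=0, C=7 (length 17).
GC clamp: 3' end CCC has 3 G/C ✓
GC content: GC 7/17 = 41.2%, outside 43.3–59.4% ✗

Fails: GC content.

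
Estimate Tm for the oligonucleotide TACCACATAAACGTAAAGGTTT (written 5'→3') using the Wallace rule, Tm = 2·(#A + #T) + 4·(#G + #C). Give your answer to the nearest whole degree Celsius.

Base counts: A=9, T=6, G=3, C=4 (length 22).
Tm = 2·(9+6) + 4·(3+4) = 2·15 + 4·7 = 30 + 28 = 58°C.

58°C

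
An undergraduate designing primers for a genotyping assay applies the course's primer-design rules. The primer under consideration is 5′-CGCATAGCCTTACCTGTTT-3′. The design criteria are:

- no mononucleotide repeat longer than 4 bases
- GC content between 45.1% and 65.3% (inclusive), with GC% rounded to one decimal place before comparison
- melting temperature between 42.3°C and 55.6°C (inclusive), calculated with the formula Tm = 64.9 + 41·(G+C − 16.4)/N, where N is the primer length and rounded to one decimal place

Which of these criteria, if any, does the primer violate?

Base counts: A=3, T=7, G=3, C=6 (length 19).
homopolymer run: longest run = 3 ✓
GC content: GC 9/19 = 47.4% ✓
Tm: Tm = 64.9 + 41·(9 − 16.4)/19 = 48.9°C ✓

Meets all criteria.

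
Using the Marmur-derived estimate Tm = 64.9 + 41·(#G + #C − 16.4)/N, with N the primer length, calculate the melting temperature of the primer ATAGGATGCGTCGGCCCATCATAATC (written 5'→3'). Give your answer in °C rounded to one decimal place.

Base counts: A=7, T=6, G=6, C=7; G+C = 13, N = 26.
Tm = 64.9 + 41·(13 − 16.4)/26 = 64.9 + -139.40/26 = 59.5°C.

59.5°C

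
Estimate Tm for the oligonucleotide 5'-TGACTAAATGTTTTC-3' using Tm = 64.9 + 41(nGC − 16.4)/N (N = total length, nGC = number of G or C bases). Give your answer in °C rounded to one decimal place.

Base counts: A=4, T=7, G=2, C=2; G+C = 4, N = 15.
Tm = 64.9 + 41·(4 − 16.4)/15 = 64.9 + -508.40/15 = 31.0°C.

31.0°C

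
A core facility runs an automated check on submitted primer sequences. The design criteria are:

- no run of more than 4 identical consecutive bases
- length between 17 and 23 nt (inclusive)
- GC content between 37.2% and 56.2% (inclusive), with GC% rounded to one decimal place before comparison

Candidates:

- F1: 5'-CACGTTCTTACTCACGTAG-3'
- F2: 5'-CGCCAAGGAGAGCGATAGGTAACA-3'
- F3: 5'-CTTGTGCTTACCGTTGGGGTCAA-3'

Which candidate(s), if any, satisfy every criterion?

F1 and F3.

F1 (19 nt, A=4 T=6 G=3 C=6): longest run = 2 ✓; length 19 ✓; GC 9/19 = 47.4% ✓ — passes.
F2 (24 nt, A=9 T=2 G=8 C=5): longest run = 2 ✓; length 24, outside 17–23 ✗; GC 13/24 = 54.2% ✓ — fails.
F3 (23 nt, A=3 T=8 G=7 C=5): longest run = 4 ✓; length 23 ✓; GC 12/23 = 52.2% ✓ — passes.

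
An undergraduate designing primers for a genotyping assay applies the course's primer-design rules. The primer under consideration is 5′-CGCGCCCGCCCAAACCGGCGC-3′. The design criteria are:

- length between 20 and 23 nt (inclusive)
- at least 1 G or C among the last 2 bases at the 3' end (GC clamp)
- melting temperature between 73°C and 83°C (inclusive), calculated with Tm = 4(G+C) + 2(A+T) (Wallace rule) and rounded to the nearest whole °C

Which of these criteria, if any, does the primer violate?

Base counts: A=3, T=0, G=6, C=12 (length 21).
length: length 21 ✓
GC clamp: 3' end GC has 2 G/C ✓
Tm: Tm = 2·3 + 4·18 = 78°C ✓

Meets all criteria.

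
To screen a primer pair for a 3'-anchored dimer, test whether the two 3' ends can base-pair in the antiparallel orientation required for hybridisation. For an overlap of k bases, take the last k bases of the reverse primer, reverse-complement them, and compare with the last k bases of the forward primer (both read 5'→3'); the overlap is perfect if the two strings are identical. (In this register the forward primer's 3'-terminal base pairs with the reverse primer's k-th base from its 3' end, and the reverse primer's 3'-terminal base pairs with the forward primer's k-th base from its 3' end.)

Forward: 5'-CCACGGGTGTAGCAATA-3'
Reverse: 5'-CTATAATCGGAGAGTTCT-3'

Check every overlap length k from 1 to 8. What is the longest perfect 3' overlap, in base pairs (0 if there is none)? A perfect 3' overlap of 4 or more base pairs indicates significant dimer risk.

Longest perfect overlap: 1 complementary base pair; below the dimer-risk threshold (threshold 4).

Last 8 bases (5'→3') — forward …TAGCAATA, reverse …AGAGTTCT.
Reverse complement of the reverse primer's last 8 bases: AGAACTCT; its first k bases are the reverse complement of the reverse primer's last k bases, so a perfect k-base overlap needs the forward primer's last k bases to equal them.
Comparing (forward last k vs required): k=1: A vs A ✓; k=2: TA vs AG ✗; k=3: ATA vs AGA ✗; k=4: AATA vs AGAA ✗; k=5: CAATA vs AGAAC ✗; k=6: GCAATA vs AGAACT ✗; k=7: AGCAATA vs AGAACTC ✗; k=8: TAGCAATA vs AGAACTCT ✗.
Only k = 1 is perfect, so the longest perfect 3' overlap is 1.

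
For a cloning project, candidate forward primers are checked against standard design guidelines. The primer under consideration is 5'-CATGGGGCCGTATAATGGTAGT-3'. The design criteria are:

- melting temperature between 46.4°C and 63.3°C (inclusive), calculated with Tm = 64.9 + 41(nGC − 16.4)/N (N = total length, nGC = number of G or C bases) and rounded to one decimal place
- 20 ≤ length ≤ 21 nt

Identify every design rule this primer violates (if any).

Fails: length.

Base counts: A=5, T=6, G=8, C=3 (length 22).
Tm: Tm = 64.9 + 41·(11 − 16.4)/22 = 54.8°C ✓
length: length 22, outside 20–21 ✗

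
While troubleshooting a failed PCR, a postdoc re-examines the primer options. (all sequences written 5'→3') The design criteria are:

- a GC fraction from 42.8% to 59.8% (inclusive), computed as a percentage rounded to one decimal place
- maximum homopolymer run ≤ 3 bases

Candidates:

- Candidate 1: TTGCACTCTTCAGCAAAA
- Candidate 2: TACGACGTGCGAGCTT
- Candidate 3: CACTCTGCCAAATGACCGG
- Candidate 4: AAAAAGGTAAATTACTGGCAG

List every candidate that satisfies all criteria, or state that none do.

Candidate 1 (18 nt, A=6 T=5 G=2 C=5): GC 7/18 = 38.9%, outside 42.8–59.8% ✗; longest run = 4, exceeds 3 ✗ — fails.
Candidate 2 (16 nt, A=3 T=4 G=5 C=4): GC 9/16 = 56.3% ✓; longest run = 2 ✓ — passes.
Candidate 3 (19 nt, A=5 T=3 G=4 C=7): GC 11/19 = 57.9% ✓; longest run = 3 ✓ — passes.
Candidate 4 (21 nt, A=10 T=4 G=5 C=2): GC 7/21 = 33.3%, outside 42.8–59.8% ✗; longest run = 5, exceeds 3 ✗ — fails.

Candidate 2 and Candidate 3.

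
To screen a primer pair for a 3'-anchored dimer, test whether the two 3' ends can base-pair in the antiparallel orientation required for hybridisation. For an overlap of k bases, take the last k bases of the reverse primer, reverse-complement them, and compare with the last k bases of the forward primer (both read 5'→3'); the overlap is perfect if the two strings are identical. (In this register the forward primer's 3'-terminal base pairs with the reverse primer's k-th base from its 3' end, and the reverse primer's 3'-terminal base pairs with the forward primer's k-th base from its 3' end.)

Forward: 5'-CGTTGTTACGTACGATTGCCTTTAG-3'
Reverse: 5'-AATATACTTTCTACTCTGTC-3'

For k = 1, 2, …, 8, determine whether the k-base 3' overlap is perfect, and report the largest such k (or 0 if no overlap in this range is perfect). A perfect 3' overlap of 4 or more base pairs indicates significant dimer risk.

Longest perfect overlap: 1 complementary base pair; below the dimer-risk threshold (threshold 4).

Last 8 bases (5'→3') — forward …GCCTTTAG, reverse …ACTCTGTC.
Reverse complement of the reverse primer's last 8 bases: GACAGAGT; its first k bases are the reverse complement of the reverse primer's last k bases, so a perfect k-base overlap needs the forward primer's last k bases to equal them.
Comparing (forward last k vs required): k=1: G vs G ✓; k=2: AG vs GA ✗; k=3: TAG vs GAC ✗; k=4: TTAG vs GACA ✗; k=5: TTTAG vs GACAG ✗; k=6: CTTTAG vs GACAGA ✗; k=7: CCTTTAG vs GACAGAG ✗; k=8: GCCTTTAG vs GACAGAGT ✗.
Only k = 1 is perfect, so the longest perfect 3' overlap is 1.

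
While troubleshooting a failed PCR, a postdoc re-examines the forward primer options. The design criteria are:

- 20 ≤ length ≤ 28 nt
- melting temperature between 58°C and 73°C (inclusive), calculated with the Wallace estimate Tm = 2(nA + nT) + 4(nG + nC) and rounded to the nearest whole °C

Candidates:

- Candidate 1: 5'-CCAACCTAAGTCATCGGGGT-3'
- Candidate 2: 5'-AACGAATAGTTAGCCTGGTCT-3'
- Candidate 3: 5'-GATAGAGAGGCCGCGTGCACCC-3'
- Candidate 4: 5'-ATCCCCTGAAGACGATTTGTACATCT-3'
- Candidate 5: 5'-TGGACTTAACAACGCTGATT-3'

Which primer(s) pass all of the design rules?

Candidate 1 (20 nt, A=5 T=4 G=5 C=6): length 20 ✓; Tm = 2·9 + 4·11 = 62°C ✓ — passes.
Candidate 2 (21 nt, A=6 T=6 G=5 C=4): length 21 ✓; Tm = 2·12 + 4·9 = 60°C ✓ — passes.
Candidate 3 (22 nt, A=5 T=2 G=8 C=7): length 22 ✓; Tm = 2·7 + 4·15 = 74°C, outside 58–73°C ✗ — fails.
Candidate 4 (26 nt, A=7 T=8 G=4 C=7): length 26 ✓; Tm = 2·15 + 4·11 = 74°C, outside 58–73°C ✗ — fails.
Candidate 5 (20 nt, A=6 T=6 G=4 C=4): length 20 ✓; Tm = 2·12 + 4·8 = 56°C, outside 58–73°C ✗ — fails.

Candidate 1 and Candidate 2.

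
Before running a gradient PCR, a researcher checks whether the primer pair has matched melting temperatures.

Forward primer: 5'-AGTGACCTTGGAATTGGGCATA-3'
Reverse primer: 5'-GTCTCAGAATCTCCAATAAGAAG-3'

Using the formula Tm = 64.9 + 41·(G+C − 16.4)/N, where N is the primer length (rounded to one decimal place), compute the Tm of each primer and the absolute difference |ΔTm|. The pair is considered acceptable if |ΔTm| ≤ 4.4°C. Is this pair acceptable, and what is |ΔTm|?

Forward: G+C = 10, N = 22 → Tm = 64.9 + 41·(10 − 16.4)/22 = 53.0°C.
Reverse: G+C = 9, N = 23 → Tm = 64.9 + 41·(9 − 16.4)/23 = 51.7°C.
|ΔTm| = |53.0 − 51.7| = 1.3°C, ≤ 4.4°C.

|ΔTm| = 1.3°C; the pair is acceptable.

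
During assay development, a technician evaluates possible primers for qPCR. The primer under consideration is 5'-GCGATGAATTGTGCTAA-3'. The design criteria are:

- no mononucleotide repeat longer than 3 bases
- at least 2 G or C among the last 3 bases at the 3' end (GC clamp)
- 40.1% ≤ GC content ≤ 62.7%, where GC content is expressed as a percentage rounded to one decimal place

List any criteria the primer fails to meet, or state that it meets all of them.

Base counts: A=5, T=5, G=5, C=2 (length 17).
homopolymer run: longest run = 2 ✓
GC clamp: 3' end TAA has 0 G/C, need ≥2 ✗
GC content: GC 7/17 = 41.2% ✓

Fails: GC clamp.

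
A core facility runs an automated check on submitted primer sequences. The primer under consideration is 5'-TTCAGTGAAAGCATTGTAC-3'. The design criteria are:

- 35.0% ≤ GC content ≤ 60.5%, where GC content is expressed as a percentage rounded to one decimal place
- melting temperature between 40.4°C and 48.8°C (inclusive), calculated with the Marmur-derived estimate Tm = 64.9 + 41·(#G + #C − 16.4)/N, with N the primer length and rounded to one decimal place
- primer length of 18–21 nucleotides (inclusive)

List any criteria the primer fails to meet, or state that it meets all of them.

Base counts: A=6, T=6, G=4, C=3 (length 19).
GC content: GC 7/19 = 36.8% ✓
Tm: Tm = 64.9 + 41·(7 − 16.4)/19 = 44.6°C ✓
length: length 19 ✓

Meets all criteria.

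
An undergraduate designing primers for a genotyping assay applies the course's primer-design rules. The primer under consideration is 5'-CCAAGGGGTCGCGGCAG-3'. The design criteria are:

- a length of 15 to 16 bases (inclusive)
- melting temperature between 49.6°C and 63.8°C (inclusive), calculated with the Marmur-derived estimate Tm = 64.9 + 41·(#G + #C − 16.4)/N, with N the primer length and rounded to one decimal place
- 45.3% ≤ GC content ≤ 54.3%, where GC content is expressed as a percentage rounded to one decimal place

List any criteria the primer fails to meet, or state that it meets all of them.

Fails: length, GC content.

Base counts: A=3, T=1, G=8, C=5 (length 17).
length: length 17, outside 15–16 ✗
Tm: Tm = 64.9 + 41·(13 − 16.4)/17 = 56.7°C ✓
GC content: GC 13/17 = 76.5%, outside 45.3–54.3% ✗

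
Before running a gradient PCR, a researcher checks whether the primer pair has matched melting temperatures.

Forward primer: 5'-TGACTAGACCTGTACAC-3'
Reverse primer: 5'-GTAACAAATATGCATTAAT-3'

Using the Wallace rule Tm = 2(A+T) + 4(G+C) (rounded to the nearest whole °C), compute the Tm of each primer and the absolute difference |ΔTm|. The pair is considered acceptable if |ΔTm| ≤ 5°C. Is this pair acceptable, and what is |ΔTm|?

Forward: A=5 T=4 G=3 C=5 → Tm = 2·9 + 4·8 = 50°C.
Reverse: A=9 T=6 G=2 C=2 → Tm = 2·15 + 4·4 = 46°C.
|ΔTm| = |50 − 46| = 4°C, ≤ 5°C.

|ΔTm| = 4°C; the pair is acceptable.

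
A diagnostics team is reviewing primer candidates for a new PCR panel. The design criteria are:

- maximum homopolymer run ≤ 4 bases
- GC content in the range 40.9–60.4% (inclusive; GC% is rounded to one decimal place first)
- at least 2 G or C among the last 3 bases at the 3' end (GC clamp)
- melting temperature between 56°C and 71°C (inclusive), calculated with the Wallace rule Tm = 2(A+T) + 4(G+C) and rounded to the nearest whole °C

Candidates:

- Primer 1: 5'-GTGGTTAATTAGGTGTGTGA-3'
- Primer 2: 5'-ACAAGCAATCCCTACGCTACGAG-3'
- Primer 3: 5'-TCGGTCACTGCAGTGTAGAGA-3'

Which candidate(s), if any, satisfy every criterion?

Primer 2 only.

Primer 1 (20 nt, A=4 T=8 G=8 C=0): longest run = 2 ✓; GC 8/20 = 40.0%, outside 40.9–60.4% ✗; 3' end TGA has 1 G/C, need ≥2 ✗; Tm = 2·12 + 4·8 = 56°C ✓ — fails.
Primer 2 (23 nt, A=8 T=3 G=4 C=8): longest run = 3 ✓; GC 12/23 = 52.2% ✓; 3' end GAG has 2 G/C ✓; Tm = 2·11 + 4·12 = 70°C ✓ — passes.
Primer 3 (21 nt, A=5 T=5 G=7 C=4): longest run = 2 ✓; GC 11/21 = 52.4% ✓; 3' end AGA has 1 G/C, need ≥2 ✗; Tm = 2·10 + 4·11 = 64°C ✓ — fails.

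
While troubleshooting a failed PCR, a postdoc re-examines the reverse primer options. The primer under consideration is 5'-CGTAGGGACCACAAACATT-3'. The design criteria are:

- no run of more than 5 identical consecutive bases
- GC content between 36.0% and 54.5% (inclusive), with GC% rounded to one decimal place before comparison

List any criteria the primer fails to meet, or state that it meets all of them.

Base counts: A=7, T=3, G=4, C=5 (length 19).
homopolymer run: longest run = 3 ✓
GC content: GC 9/19 = 47.4% ✓

Meets all criteria.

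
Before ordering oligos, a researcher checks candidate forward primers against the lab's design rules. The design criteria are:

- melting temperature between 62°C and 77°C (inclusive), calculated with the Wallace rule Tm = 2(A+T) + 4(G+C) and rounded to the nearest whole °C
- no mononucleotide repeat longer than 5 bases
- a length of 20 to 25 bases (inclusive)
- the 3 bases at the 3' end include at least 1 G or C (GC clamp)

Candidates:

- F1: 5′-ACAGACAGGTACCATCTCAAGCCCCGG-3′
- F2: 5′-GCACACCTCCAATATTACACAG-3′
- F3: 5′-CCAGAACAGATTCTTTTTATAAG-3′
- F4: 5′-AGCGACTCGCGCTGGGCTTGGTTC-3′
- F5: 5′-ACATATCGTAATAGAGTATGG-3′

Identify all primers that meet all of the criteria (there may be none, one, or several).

F2 only.

F1 (27 nt, A=8 T=3 G=6 C=10): Tm = 2·11 + 4·16 = 86°C, outside 62–77°C ✗; longest run = 4 ✓; length 27, outside 20–25 ✗; 3' end CGG has 3 G/C ✓ — fails.
F2 (22 nt, A=8 T=4 G=2 C=8): Tm = 2·12 + 4·10 = 64°C ✓; longest run = 2 ✓; length 22 ✓; 3' end CAG has 2 G/C ✓ — passes.
F3 (23 nt, A=8 T=8 G=3 C=4): Tm = 2·16 + 4·7 = 60°C, outside 62–77°C ✗; longest run = 5 ✓; length 23 ✓; 3' end AAG has 1 G/C ✓ — fails.
F4 (24 nt, A=2 T=6 G=9 C=7): Tm = 2·8 + 4·16 = 80°C, outside 62–77°C ✗; longest run = 3 ✓; length 24 ✓; 3' end TTC has 1 G/C ✓ — fails.
F5 (21 nt, A=8 T=6 G=5 C=2): Tm = 2·14 + 4·7 = 56°C, outside 62–77°C ✗; longest run = 2 ✓; length 21 ✓; 3' end TGG has 2 G/C ✓ — fails.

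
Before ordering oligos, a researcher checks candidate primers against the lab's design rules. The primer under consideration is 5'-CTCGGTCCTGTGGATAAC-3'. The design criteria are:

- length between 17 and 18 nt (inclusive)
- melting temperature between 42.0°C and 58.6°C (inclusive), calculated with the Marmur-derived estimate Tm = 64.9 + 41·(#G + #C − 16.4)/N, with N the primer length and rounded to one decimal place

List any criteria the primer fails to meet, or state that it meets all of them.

Meets all criteria.

Base counts: A=3, T=5, G=5, C=5 (length 18).
length: length 18 ✓
Tm: Tm = 64.9 + 41·(10 − 16.4)/18 = 50.3°C ✓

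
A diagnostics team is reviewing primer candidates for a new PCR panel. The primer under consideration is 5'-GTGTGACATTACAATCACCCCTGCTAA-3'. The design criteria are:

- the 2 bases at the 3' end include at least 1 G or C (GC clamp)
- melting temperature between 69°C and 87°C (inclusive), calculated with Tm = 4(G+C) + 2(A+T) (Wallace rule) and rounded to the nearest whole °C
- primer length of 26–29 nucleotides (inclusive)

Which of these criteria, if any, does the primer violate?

Fails: GC clamp.

Base counts: A=8, T=7, G=4, C=8 (length 27).
GC clamp: 3' end AA has 0 G/C, need ≥1 ✗
Tm: Tm = 2·15 + 4·12 = 78°C ✓
length: length 27 ✓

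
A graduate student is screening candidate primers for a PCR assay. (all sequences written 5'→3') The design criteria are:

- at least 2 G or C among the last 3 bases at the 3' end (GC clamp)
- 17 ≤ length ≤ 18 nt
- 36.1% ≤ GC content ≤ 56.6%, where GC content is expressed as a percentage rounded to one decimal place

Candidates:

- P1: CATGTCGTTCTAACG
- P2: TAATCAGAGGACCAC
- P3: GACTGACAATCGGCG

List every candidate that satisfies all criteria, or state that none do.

P1 (15 nt, A=3 T=5 G=3 C=4): 3' end ACG has 2 G/C ✓; length 15, outside 17–18 ✗; GC 7/15 = 46.7% ✓ — fails.
P2 (15 nt, A=6 T=2 G=3 C=4): 3' end CAC has 2 G/C ✓; length 15, outside 17–18 ✗; GC 7/15 = 46.7% ✓ — fails.
P3 (15 nt, A=4 T=2 G=5 C=4): 3' end GCG has 3 G/C ✓; length 15, outside 17–18 ✗; GC 9/15 = 60.0%, outside 36.1–56.6% ✗ — fails.

None of the candidates satisfy all criteria.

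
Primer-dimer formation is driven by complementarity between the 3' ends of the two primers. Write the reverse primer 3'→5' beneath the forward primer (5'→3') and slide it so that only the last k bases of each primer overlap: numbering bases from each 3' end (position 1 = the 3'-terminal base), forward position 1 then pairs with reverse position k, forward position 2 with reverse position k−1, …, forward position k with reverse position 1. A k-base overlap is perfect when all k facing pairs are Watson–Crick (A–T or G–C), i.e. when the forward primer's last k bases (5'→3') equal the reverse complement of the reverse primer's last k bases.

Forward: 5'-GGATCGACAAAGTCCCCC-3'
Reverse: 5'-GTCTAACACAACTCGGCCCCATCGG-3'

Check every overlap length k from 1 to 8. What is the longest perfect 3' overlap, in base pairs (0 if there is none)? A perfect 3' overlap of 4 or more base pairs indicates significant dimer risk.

Longest perfect overlap: 2 complementary base pairs; below the dimer-risk threshold (threshold 4).

Last 8 bases (5'→3') — forward …AGTCCCCC, reverse …CCCATCGG.
Reverse complement of the reverse primer's last 8 bases: CCGATGGG; its first k bases are the reverse complement of the reverse primer's last k bases, so a perfect k-base overlap needs the forward primer's last k bases to equal them.
Comparing (forward last k vs required): k=1: C vs C ✓; k=2: CC vs CC ✓; k=3: CCC vs CCG ✗; k=4: CCCC vs CCGA ✗; k=5: CCCCC vs CCGAT ✗; k=6: TCCCCC vs CCGATG ✗; k=7: GTCCCCC vs CCGATGG ✗; k=8: AGTCCCCC vs CCGATGGG ✗.
Perfect overlaps at k = 1, 2; the largest is 2.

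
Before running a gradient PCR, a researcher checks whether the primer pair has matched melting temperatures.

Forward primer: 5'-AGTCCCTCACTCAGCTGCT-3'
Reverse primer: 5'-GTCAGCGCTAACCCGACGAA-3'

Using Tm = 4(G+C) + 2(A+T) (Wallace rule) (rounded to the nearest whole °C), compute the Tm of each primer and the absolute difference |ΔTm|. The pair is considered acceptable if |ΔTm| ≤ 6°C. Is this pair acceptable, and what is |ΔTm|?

|ΔTm| = 4°C; the pair is acceptable.

Forward: A=3 T=5 G=3 C=8 → Tm = 2·8 + 4·11 = 60°C.
Reverse: A=6 T=2 G=5 C=7 → Tm = 2·8 + 4·12 = 64°C.
|ΔTm| = |60 − 64| = 4°C, ≤ 6°C.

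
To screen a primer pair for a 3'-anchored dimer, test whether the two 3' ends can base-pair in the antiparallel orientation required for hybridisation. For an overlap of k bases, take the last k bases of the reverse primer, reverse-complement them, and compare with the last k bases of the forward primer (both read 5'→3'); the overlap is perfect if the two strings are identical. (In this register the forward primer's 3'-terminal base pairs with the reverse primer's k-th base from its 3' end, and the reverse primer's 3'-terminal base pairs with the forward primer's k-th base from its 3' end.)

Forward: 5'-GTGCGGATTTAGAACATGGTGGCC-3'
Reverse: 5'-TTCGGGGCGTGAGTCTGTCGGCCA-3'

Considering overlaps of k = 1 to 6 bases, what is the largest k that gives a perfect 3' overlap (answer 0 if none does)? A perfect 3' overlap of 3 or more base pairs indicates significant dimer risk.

Last 6 bases (5'→3') — forward …GTGGCC, reverse …CGGCCA.
Reverse complement of the reverse primer's last 6 bases: TGGCCG; its first k bases are the reverse complement of the reverse primer's last k bases, so a perfect k-base overlap needs the forward primer's last k bases to equal them.
Comparing (forward last k vs required): k=1: C vs T ✗; k=2: CC vs TG ✗; k=3: GCC vs TGG ✗; k=4: GGCC vs TGGC ✗; k=5: TGGCC vs TGGCC ✓; k=6: GTGGCC vs TGGCCG ✗.
Only k = 5 is perfect, so the longest perfect 3' overlap is 5.

Longest perfect overlap: 5 complementary base pairs; significant dimer risk (threshold 3).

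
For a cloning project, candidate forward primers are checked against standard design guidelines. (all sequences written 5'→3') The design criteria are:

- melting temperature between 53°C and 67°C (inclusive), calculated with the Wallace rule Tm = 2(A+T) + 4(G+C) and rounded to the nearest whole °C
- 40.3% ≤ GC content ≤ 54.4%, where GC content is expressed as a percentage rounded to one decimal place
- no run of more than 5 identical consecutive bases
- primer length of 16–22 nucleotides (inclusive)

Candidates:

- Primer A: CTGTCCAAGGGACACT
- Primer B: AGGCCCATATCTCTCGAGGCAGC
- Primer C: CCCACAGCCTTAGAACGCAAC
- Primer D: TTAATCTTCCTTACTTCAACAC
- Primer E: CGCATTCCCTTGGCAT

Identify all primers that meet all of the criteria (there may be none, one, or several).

None of the candidates satisfy all criteria.

Primer A (16 nt, A=4 T=3 G=4 C=5): Tm = 2·7 + 4·9 = 50°C, outside 53–67°C ✗; GC 9/16 = 56.3%, outside 40.3–54.4% ✗; longest run = 3 ✓; length 16 ✓ — fails.
Primer B (23 nt, A=5 T=4 G=6 C=8): Tm = 2·9 + 4·14 = 74°C, outside 53–67°C ✗; GC 14/23 = 60.9%, outside 40.3–54.4% ✗; longest run = 3 ✓; length 23, outside 16–22 ✗ — fails.
Primer C (21 nt, A=7 T=2 G=3 C=9): Tm = 2·9 + 4·12 = 66°C ✓; GC 12/21 = 57.1%, outside 40.3–54.4% ✗; longest run = 3 ✓; length 21 ✓ — fails.
Primer D (22 nt, A=6 T=9 G=0 C=7): Tm = 2·15 + 4·7 = 58°C ✓; GC 7/22 = 31.8%, outside 40.3–54.4% ✗; longest run = 2 ✓; length 22 ✓ — fails.
Primer E (16 nt, A=2 T=5 G=3 C=6): Tm = 2·7 + 4·9 = 50°C, outside 53–67°C ✗; GC 9/16 = 56.3%, outside 40.3–54.4% ✗; longest run = 3 ✓; length 16 ✓ — fails.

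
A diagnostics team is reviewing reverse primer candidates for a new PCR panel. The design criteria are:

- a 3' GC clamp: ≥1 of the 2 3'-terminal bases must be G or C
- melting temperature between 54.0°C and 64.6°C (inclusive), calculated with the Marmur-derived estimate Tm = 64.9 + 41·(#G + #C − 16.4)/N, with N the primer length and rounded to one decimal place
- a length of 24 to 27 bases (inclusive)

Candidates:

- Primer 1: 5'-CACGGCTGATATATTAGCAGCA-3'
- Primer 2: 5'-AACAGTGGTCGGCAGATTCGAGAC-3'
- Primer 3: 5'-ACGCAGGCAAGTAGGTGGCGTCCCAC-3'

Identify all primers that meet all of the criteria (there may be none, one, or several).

Primer 2 only.

Primer 1 (22 nt, A=7 T=5 G=5 C=5): 3' end CA has 1 G/C ✓; Tm = 64.9 + 41·(10 − 16.4)/22 = 53.0°C, outside 54.0–64.6°C ✗; length 22, outside 24–27 ✗ — fails.
Primer 2 (24 nt, A=7 T=4 G=8 C=5): 3' end AC has 1 G/C ✓; Tm = 64.9 + 41·(13 − 16.4)/24 = 59.1°C ✓; length 24 ✓ — passes.
Primer 3 (26 nt, A=6 T=3 G=9 C=8): 3' end AC has 1 G/C ✓; Tm = 64.9 + 41·(17 − 16.4)/26 = 65.8°C, outside 54.0–64.6°C ✗; length 26 ✓ — fails.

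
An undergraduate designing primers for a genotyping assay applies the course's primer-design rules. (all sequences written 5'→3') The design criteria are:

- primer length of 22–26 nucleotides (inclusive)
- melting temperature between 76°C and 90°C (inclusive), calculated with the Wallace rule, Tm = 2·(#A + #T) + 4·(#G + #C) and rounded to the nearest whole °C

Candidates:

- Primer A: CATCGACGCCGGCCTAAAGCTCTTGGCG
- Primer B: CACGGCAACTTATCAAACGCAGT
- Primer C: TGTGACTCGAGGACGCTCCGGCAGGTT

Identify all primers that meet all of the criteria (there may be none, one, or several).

Primer A (28 nt, A=5 T=5 G=8 C=10): length 28, outside 22–26 ✗; Tm = 2·10 + 4·18 = 92°C, outside 76–90°C ✗ — fails.
Primer B (23 nt, A=8 T=4 G=4 C=7): length 23 ✓; Tm = 2·12 + 4·11 = 68°C, outside 76–90°C ✗ — fails.
Primer C (27 nt, A=4 T=6 G=10 C=7): length 27, outside 22–26 ✗; Tm = 2·10 + 4·17 = 88°C ✓ — fails.

None of the candidates satisfy all criteria.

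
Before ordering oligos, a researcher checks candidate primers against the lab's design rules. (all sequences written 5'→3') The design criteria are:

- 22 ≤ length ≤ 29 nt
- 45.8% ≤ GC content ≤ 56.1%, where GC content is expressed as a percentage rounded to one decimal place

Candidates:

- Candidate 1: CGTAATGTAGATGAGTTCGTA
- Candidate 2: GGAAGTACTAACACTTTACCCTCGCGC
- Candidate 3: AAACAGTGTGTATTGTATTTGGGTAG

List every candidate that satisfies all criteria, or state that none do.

Candidate 2 only.

Candidate 1 (21 nt, A=6 T=7 G=6 C=2): length 21, outside 22–29 ✗; GC 8/21 = 38.1%, outside 45.8–56.1% ✗ — fails.
Candidate 2 (27 nt, A=7 T=6 G=5 C=9): length 27 ✓; GC 14/27 = 51.9% ✓ — passes.
Candidate 3 (26 nt, A=7 T=10 G=8 C=1): length 26 ✓; GC 9/26 = 34.6%, outside 45.8–56.1% ✗ — fails.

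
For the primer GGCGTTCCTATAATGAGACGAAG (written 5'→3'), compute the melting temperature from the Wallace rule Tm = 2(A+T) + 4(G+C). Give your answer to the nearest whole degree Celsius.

68°C

Base counts: A=7, T=5, G=7, C=4 (length 23).
Tm = 2·(7+5) + 4·(7+4) = 2·12 + 4·11 = 24 + 44 = 68°C.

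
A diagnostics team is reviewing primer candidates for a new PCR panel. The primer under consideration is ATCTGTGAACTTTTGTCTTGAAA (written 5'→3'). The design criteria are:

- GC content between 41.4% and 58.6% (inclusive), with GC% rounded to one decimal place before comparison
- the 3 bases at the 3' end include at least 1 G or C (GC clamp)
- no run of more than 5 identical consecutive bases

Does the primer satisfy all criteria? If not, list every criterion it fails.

Fails: GC content, GC clamp.

Base counts: A=6, T=10, G=4, C=3 (length 23).
GC content: GC 7/23 = 30.4%, outside 41.4–58.6% ✗
GC clamp: 3' end AAA has 0 G/C, need ≥1 ✗
homopolymer run: longest run = 4 ✓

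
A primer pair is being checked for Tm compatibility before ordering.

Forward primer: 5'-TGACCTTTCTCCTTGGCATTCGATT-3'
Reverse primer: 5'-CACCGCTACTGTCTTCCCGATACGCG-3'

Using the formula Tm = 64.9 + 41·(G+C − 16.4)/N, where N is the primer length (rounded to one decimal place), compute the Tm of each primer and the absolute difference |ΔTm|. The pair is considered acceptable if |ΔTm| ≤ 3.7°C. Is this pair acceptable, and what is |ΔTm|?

Forward: G+C = 11, N = 25 → Tm = 64.9 + 41·(11 − 16.4)/25 = 56.0°C.
Reverse: G+C = 16, N = 26 → Tm = 64.9 + 41·(16 − 16.4)/26 = 64.3°C.
|ΔTm| = |56.0 − 64.3| = 8.3°C, > 3.7°C.

|ΔTm| = 8.3°C; the pair is not acceptable.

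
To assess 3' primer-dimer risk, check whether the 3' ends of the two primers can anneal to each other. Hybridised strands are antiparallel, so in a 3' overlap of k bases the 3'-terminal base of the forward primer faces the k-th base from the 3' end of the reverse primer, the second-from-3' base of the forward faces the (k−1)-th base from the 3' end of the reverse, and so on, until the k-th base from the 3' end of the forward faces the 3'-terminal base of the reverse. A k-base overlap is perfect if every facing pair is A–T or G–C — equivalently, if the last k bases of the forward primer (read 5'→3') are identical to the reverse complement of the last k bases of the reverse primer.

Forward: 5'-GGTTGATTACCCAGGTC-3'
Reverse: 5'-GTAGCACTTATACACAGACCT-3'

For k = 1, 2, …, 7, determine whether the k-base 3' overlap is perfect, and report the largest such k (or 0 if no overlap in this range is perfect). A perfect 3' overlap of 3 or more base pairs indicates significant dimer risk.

Longest perfect overlap: 5 complementary base pairs; significant dimer risk (threshold 3).

Last 7 bases (5'→3') — forward …CCAGGTC, reverse …CAGACCT.
Reverse complement of the reverse primer's last 7 bases: AGGTCTG; its first k bases are the reverse complement of the reverse primer's last k bases, so a perfect k-base overlap needs the forward primer's last k bases to equal them.
Comparing (forward last k vs required): k=1: C vs A ✗; k=2: TC vs AG ✗; k=3: GTC vs AGG ✗; k=4: GGTC vs AGGT ✗; k=5: AGGTC vs AGGTC ✓; k=6: CAGGTC vs AGGTCT ✗; k=7: CCAGGTC vs AGGTCTG ✗.
Only k = 5 is perfect, so the longest perfect 3' overlap is 5.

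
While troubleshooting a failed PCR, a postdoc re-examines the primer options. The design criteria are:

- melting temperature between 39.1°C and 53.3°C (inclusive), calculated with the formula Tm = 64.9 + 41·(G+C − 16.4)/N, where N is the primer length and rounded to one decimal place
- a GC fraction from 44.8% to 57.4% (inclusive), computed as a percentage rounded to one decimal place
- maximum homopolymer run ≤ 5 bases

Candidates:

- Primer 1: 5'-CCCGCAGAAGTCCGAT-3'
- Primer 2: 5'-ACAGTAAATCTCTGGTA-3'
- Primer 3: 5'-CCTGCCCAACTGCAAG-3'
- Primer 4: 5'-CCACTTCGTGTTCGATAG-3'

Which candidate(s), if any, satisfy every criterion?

Primer 1 (16 nt, A=4 T=2 G=4 C=6): Tm = 64.9 + 41·(10 − 16.4)/16 = 48.5°C ✓; GC 10/16 = 62.5%, outside 44.8–57.4% ✗; longest run = 3 ✓ — fails.
Primer 2 (17 nt, A=6 T=5 G=3 C=3): Tm = 64.9 + 41·(6 − 16.4)/17 = 39.8°C ✓; GC 6/17 = 35.3%, outside 44.8–57.4% ✗; longest run = 3 ✓ — fails.
Primer 3 (16 nt, A=4 T=2 G=3 C=7): Tm = 64.9 + 41·(10 − 16.4)/16 = 48.5°C ✓; GC 10/16 = 62.5%, outside 44.8–57.4% ✗; longest run = 3 ✓ — fails.
Primer 4 (18 nt, A=3 T=6 G=4 C=5): Tm = 64.9 + 41·(9 − 16.4)/18 = 48.0°C ✓; GC 9/18 = 50.0% ✓; longest run = 2 ✓ — passes.

Primer 4 only.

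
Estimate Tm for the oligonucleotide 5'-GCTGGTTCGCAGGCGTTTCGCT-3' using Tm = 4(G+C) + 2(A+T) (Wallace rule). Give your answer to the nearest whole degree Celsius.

72°C

Base counts: A=1, T=7, G=8, C=6 (length 22).
Tm = 2·(1+7) + 4·(8+6) = 2·8 + 4·14 = 16 + 56 = 72°C.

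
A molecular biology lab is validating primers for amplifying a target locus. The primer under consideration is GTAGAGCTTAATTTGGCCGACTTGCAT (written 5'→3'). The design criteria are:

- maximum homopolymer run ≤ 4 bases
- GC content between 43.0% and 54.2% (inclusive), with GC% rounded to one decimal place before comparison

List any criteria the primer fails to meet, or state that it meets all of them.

Base counts: A=6, T=9, G=7, C=5 (length 27).
homopolymer run: longest run = 3 ✓
GC content: GC 12/27 = 44.4% ✓

Meets all criteria.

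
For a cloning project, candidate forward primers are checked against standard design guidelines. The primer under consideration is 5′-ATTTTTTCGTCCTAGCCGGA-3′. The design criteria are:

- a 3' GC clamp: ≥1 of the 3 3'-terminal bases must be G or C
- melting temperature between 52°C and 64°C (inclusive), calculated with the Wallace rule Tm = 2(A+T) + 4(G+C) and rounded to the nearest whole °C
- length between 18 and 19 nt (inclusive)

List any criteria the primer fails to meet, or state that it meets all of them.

Base counts: A=3, T=8, G=4, C=5 (length 20).
GC clamp: 3' end GGA has 2 G/C ✓
Tm: Tm = 2·11 + 4·9 = 58°C ✓
length: length 20, outside 18–19 ✗

Fails: length.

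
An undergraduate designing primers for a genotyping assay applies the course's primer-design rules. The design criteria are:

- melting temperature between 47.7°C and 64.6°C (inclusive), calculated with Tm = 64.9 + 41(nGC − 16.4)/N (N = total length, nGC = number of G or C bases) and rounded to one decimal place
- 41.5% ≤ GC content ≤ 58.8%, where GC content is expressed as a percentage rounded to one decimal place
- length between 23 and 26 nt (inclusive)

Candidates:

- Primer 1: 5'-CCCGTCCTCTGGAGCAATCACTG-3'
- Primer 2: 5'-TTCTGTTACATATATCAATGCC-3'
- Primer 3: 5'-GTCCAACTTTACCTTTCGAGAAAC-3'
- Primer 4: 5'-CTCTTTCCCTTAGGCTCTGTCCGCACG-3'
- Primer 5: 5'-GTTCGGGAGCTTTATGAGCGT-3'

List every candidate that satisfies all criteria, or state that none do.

Primer 1 (23 nt, A=4 T=5 G=5 C=9): Tm = 64.9 + 41·(14 − 16.4)/23 = 60.6°C ✓; GC 14/23 = 60.9%, outside 41.5–58.8% ✗; length 23 ✓ — fails.
Primer 2 (22 nt, A=6 T=9 G=2 C=5): Tm = 64.9 + 41·(7 − 16.4)/22 = 47.4°C, outside 47.7–64.6°C ✗; GC 7/22 = 31.8%, outside 41.5–58.8% ✗; length 22, outside 23–26 ✗ — fails.
Primer 3 (24 nt, A=7 T=7 G=3 C=7): Tm = 64.9 + 41·(10 − 16.4)/24 = 54.0°C ✓; GC 10/24 = 41.7% ✓; length 24 ✓ — passes.
Primer 4 (27 nt, A=2 T=9 G=5 C=11): Tm = 64.9 + 41·(16 − 16.4)/27 = 64.3°C ✓; GC 16/27 = 59.3%, outside 41.5–58.8% ✗; length 27, outside 23–26 ✗ — fails.
Primer 5 (21 nt, A=3 T=7 G=8 C=3): Tm = 64.9 + 41·(11 − 16.4)/21 = 54.4°C ✓; GC 11/21 = 52.4% ✓; length 21, outside 23–26 ✗ — fails.

Primer 3 only.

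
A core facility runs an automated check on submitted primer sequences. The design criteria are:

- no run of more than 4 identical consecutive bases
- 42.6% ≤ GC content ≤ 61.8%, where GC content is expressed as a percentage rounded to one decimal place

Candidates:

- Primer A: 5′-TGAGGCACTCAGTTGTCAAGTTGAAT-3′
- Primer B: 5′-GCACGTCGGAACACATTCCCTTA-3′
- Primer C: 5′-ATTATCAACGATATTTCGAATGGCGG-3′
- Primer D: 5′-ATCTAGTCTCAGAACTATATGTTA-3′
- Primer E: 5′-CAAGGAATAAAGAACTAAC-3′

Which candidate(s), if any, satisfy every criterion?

Primer B only.

Primer A (26 nt, A=7 T=8 G=7 C=4): longest run = 2 ✓; GC 11/26 = 42.3%, outside 42.6–61.8% ✗ — fails.
Primer B (23 nt, A=6 T=5 G=4 C=8): longest run = 3 ✓; GC 12/23 = 52.2% ✓ — passes.
Primer C (26 nt, A=8 T=8 G=6 C=4): longest run = 3 ✓; GC 10/26 = 38.5%, outside 42.6–61.8% ✗ — fails.
Primer D (24 nt, A=8 T=9 G=3 C=4): longest run = 2 ✓; GC 7/24 = 29.2%, outside 42.6–61.8% ✗ — fails.
Primer E (19 nt, A=11 T=2 G=3 C=3): longest run = 3 ✓; GC 6/19 = 31.6%, outside 42.6–61.8% ✗ — fails.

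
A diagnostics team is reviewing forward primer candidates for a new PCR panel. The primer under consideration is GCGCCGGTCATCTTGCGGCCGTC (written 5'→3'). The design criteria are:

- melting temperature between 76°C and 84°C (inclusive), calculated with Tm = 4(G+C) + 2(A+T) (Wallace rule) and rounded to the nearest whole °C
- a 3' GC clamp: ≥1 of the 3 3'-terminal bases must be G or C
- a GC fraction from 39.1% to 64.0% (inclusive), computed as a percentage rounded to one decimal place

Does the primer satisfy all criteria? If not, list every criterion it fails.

Fails: GC content.

Base counts: A=1, T=5, G=8, C=9 (length 23).
Tm: Tm = 2·6 + 4·17 = 80°C ✓
GC clamp: 3' end GTC has 2 G/C ✓
GC content: GC 17/23 = 73.9%, outside 39.1–64.0% ✗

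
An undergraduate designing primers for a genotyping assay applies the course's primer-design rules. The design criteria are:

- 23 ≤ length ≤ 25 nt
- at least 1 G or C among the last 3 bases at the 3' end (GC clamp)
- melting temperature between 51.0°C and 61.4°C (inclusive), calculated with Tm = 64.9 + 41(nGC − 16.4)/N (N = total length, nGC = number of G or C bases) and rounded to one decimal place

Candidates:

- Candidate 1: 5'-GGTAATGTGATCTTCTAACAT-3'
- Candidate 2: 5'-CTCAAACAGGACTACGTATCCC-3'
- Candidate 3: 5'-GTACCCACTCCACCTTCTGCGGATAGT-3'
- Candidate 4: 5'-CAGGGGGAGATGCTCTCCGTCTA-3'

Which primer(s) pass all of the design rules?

Candidate 4 only.

Candidate 1 (21 nt, A=6 T=8 G=4 C=3): length 21, outside 23–25 ✗; 3' end CAT has 1 G/C ✓; Tm = 64.9 + 41·(7 − 16.4)/21 = 46.5°C, outside 51.0–61.4°C ✗ — fails.
Candidate 2 (22 nt, A=7 T=4 G=3 C=8): length 22, outside 23–25 ✗; 3' end CCC has 3 G/C ✓; Tm = 64.9 + 41·(11 − 16.4)/22 = 54.8°C ✓ — fails.
Candidate 3 (27 nt, A=5 T=7 G=5 C=10): length 27, outside 23–25 ✗; 3' end AGT has 1 G/C ✓; Tm = 64.9 + 41·(15 − 16.4)/27 = 62.8°C, outside 51.0–61.4°C ✗ — fails.
Candidate 4 (23 nt, A=4 T=5 G=8 C=6): length 23 ✓; 3' end CTA has 1 G/C ✓; Tm = 64.9 + 41·(14 − 16.4)/23 = 60.6°C ✓ — passes.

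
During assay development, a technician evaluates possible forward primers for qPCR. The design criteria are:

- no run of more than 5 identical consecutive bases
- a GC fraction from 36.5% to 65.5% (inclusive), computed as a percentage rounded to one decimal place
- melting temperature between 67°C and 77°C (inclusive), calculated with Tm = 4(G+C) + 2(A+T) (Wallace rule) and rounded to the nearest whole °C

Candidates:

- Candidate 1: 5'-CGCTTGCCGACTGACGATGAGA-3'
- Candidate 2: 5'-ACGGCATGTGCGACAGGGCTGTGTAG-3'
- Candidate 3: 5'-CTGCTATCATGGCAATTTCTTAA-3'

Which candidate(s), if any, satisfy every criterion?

Candidate 1 (22 nt, A=5 T=4 G=7 C=6): longest run = 2 ✓; GC 13/22 = 59.1% ✓; Tm = 2·9 + 4·13 = 70°C ✓ — passes.
Candidate 2 (26 nt, A=5 T=5 G=11 C=5): longest run = 3 ✓; GC 16/26 = 61.5% ✓; Tm = 2·10 + 4·16 = 84°C, outside 67–77°C ✗ — fails.
Candidate 3 (23 nt, A=6 T=9 G=3 C=5): longest run = 3 ✓; GC 8/23 = 34.8%, outside 36.5–65.5% ✗; Tm = 2·15 + 4·8 = 62°C, outside 67–77°C ✗ — fails.

Candidate 1 only.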